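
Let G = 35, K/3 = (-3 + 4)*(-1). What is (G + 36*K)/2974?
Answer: -73/2974 ≈ -0.024546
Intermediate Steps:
K = -3 (K = 3*((-3 + 4)*(-1)) = 3*(1*(-1)) = 3*(-1) = -3)
(G + 36*K)/2974 = (35 + 36*(-3))/2974 = (35 - 108)*(1/2974) = -73*1/2974 = -73/2974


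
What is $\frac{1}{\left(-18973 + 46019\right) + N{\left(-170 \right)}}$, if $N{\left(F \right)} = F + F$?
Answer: $\frac{1}{26706} \approx 3.7445 \cdot 10^{-5}$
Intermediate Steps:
$N{\left(F \right)} = 2 F$
$\frac{1}{\left(-18973 + 46019\right) + N{\left(-170 \right)}} = \frac{1}{\left(-18973 + 46019\right) + 2 \left(-170\right)} = \frac{1}{27046 - 340} = \frac{1}{26706}$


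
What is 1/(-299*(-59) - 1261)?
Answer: 1/16380 ≈ 6.1050e-5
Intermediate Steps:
1/(-299*(-59) - 1261) = 1/(17641 - 1261) = 1/16380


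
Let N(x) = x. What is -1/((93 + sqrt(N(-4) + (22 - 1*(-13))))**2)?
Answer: -1/(93 + sqrt(31))**2 ≈ -0.00010293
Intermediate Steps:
-1/((93 + sqrt(N(-4) + (22 - 1*(-13))))**2) = -1/((93 + sqrt(-4 + (22 - 1*(-13))))**2) = -1/((93 + sqrt(-4 + (22 + 13)))**2) = -1/((93 + sqrt(-4 + 35))**2) = -1/((93 + sqrt(31))**2) = -1/(93 + sqrt(31))**2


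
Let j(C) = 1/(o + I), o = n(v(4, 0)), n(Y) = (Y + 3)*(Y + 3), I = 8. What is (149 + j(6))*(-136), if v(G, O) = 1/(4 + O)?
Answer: -6020584/297 ≈ -20271.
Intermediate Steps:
n(Y) = (3 + Y)² (n(Y) = (3 + Y)*(3 + Y) = (3 + Y)²)
o = 169/16 (o = (3 + 1/(4 + 0))² = (3 + 1/4)² = (3 + ¼)² = (13/4)² = 169/16 ≈ 10.563)
j(C) = 16/297 (j(C) = 1/(169/16 + 8) = 1/(297/16) = 16/297)
(149 + j(6))*(-136) = (149 + 16/297)*(-136) = (44269/297)*(-136) = -6020584/297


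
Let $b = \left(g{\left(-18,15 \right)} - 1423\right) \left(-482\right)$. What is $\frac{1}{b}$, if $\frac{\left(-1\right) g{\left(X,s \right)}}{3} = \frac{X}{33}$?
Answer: $\frac{11}{7536070} \approx 1.4596 \cdot 10^{-6}$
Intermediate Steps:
$g{\left(X,s \right)} = - \frac{X}{11}$ ($g{\left(X,s \right)} = - 3 \frac{X}{33} = - \frac{X}{11}$)
$b = \frac{7536070}{11}$ ($b = \left(\left(- \frac{1}{11}\right) \left(-18\right) - 1423\right) \left(-482\right) = \left(\frac{18}{11} - 1423\right) \left(-482\right) = \left(- \frac{15635}{11}\right) \left(-482\right) = \frac{7536070}{11} \approx 6.851 \cdot 10^{5}$)
$\frac{1}{b} = \frac{1}{\frac{7536070}{11}} = \frac{11}{7536070}$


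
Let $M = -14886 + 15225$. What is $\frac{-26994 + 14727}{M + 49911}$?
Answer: $- \frac{4089}{16750} \approx -0.24412$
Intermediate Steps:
$M = 339$
$\frac{-26994 + 14727}{M + 49911} = \frac{-26994 + 14727}{339 + 49911} = - \frac{12267}{50250} = \left(-12267\right) \frac{1}{50250} = - \frac{4089}{16750}$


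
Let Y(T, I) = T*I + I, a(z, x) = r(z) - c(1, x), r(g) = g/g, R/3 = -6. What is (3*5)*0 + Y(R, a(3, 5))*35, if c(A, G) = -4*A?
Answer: -2975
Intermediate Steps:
R = -18 (R = 3*(-6) = -18)
r(g) = 1
a(z, x) = 5 (a(z, x) = 1 - (-4) = 1 - 1*(-4) = 1 + 4 = 5)
Y(T, I) = I + I*T (Y(T, I) = I*T + I = I + I*T)
(3*5)*0 + Y(R, a(3, 5))*35 = (3*5)*0 + (5*(1 - 18))*35 = 15*0 + (5*(-17))*35 = 0 - 85*35 = 0 - 2975 = -2975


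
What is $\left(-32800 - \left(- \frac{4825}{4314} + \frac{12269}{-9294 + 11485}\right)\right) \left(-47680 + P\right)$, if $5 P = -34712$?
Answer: $\frac{6048789066607228}{3375705} \approx 1.7919 \cdot 10^{9}$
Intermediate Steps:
$P = - \frac{34712}{5}$ ($P = \frac{1}{5} \left(-34712\right) = - \frac{34712}{5} \approx -6942.4$)
$\left(-32800 - \left(- \frac{4825}{4314} + \frac{12269}{-9294 + 11485}\right)\right) \left(-47680 + P\right) = \left(-32800 - \left(- \frac{4825}{4314} + \frac{12269}{-9294 + 11485}\right)\right) \left(-47680 - \frac{34712}{5}\right) = \left(-32800 - \left(- \frac{4825}{4314} + \frac{12269}{2191}\right)\right) \left(- \frac{273112}{5}\right) = \left(-32800 + \left(\frac{4825}{4314} - \frac{12269}{2191}\right)\right) \left(- \frac{273112}{5}\right) = \left(-32800 - \frac{42356891}{9451974}\right) \left(- \frac{273112}{5}\right) = \left(- \frac{310067104091}{9451974}\right) \left(- \frac{273112}{5}\right) = \frac{6048789066607228}{3375705}$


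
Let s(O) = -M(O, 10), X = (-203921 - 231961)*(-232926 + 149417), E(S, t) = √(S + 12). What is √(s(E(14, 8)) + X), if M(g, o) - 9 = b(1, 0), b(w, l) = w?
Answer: 2*√9100017482 ≈ 1.9079e+5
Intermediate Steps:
M(g, o) = 10 (M(g, o) = 9 + 1 = 10)
E(S, t) = √(12 + S)
X = 36400069938 (X = -435882*(-83509) = 36400069938)
s(O) = -10 (s(O) = -1*10 = -10)
√(s(E(14, 8)) + X) = √(-10 + 36400069938) = √36400069928 = 2*√9100017482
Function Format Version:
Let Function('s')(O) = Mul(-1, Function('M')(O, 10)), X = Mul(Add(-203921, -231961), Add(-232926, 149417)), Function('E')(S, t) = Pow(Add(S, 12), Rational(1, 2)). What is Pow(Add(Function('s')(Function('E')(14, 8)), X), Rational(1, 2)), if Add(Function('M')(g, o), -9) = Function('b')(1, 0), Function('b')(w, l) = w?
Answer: Mul(2, Pow(9100017482, Rational(1, 2))) ≈ 1.9079e+5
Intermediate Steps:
Function('M')(g, o) = 10 (Function('M')(g, o) = Add(9, 1) = 10)
Function('E')(S, t) = Pow(Add(12, S), Rational(1, 2))
X = 36400069938 (X = Mul(-435882, -83509) = 36400069938)
Function('s')(O) = -10 (Function('s')(O) = Mul(-1, 10) = -10)
Pow(Add(Function('s')(Function('E')(14, 8)), X), Rational(1, 2)) = Pow(Add(-10, 36400069938), Rational(1, 2)) = Pow(36400069928, Rational(1, 2)) = Mul(2, Pow(9100017482, Rational(1, 2)))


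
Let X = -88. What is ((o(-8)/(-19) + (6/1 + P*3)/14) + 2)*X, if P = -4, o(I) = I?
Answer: -23320/133 ≈ -175.34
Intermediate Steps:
((o(-8)/(-19) + (6/1 + P*3)/14) + 2)*X = ((-8/(-19) + (6/1 - 4*3)/14) + 2)*(-88) = ((-8*(-1/19) + (6*1 - 12)*(1/14)) + 2)*(-88) = ((8/19 + (6 - 12)*(1/14)) + 2)*(-88) = ((8/19 - 6*1/14) + 2)*(-88) = ((8/19 - 3/7) + 2)*(-88) = (-1/133 + 2)*(-88) = (265/133)*(-88) = -23320/133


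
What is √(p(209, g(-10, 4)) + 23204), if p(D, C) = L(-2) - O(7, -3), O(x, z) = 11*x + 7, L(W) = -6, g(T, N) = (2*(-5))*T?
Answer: √23114 ≈ 152.03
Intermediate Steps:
g(T, N) = -10*T
O(x, z) = 7 + 11*x
p(D, C) = -90 (p(D, C) = -6 - (7 + 11*7) = -6 - (7 + 77) = -6 - 1*84 = -6 - 84 = -90)
√(p(209, g(-10, 4)) + 23204) = √(-90 + 23204) = √23114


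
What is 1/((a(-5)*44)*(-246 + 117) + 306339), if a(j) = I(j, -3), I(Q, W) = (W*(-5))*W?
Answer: 1/561759 ≈ 1.7801e-6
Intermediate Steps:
I(Q, W) = -5*W**2 (I(Q, W) = (-5*W)*W = -5*W**2)
a(j) = -45 (a(j) = -5*(-3)**2 = -5*9 = -45)
1/((a(-5)*44)*(-246 + 117) + 306339) = 1/((-45*44)*(-246 + 117) + 306339) = 1/(-1980*(-129) + 306339) = 1/(255420 + 306339) = 1/561759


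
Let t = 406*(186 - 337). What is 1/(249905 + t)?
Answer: 1/188599 ≈ 5.3023e-6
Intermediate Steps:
t = -61306 (t = 406*(-151) = -61306)
1/(249905 + t) = 1/(249905 - 61306) = 1/188599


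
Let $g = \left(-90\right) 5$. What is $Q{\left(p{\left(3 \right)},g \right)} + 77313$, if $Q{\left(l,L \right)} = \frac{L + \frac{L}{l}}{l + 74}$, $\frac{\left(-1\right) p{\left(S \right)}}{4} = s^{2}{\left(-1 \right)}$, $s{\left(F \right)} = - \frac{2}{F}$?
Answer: $\frac{35869857}{464} \approx 77306.0$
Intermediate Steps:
$p{\left(S \right)} = -16$ ($p{\left(S \right)} = - 4 \left(- \frac{2}{-1}\right)^{2} = - 4 \left(\left(-2\right) \left(-1\right)\right)^{2} = - 4 \cdot 2^{2} = \left(-4\right) 4 = -16$)
$g = -450$
$Q{\left(l,L \right)} = \frac{L + \frac{L}{l}}{74 + l}$
$Q{\left(p{\left(3 \right)},g \right)} + 77313 = - \frac{450 \left(1 - 16\right)}{\left(-16\right) \left(74 - 16\right)} + 77313 = \left(-450\right) \left(- \frac{1}{16}\right) \frac{1}{58} \left(-15\right) + 77313 = - \frac{3375}{464} + 77313 = \frac{35869857}{464}$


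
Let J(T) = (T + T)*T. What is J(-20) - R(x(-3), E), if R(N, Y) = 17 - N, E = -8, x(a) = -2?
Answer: 781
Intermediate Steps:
J(T) = 2*T² (J(T) = (2*T)*T = 2*T²)
J(-20) - R(x(-3), E) = 2*(-20)² - (17 - 1*(-2)) = 2*400 - (17 + 2) = 800 - 1*19 = 800 - 19 = 781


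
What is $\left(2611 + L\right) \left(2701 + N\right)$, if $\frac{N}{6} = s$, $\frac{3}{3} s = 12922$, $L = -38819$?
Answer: $-2905076464$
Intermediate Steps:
$s = 12922$
$N = 77532$ ($N = 6 \cdot 12922 = 77532$)
$\left(2611 + L\right) \left(2701 + N\right) = \left(2611 - 38819\right) \left(2701 + 77532\right) = \left(-36208\right) 80233 = -2905076464$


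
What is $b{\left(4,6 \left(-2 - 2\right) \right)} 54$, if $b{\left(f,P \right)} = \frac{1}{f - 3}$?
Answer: $54$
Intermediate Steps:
$b{\left(f,P \right)} = \frac{1}{-3 + f}$
$b{\left(4,6 \left(-2 - 2\right) \right)} 54 = \frac{1}{-3 + 4} \cdot 54 = 1^{-1} \cdot 54 = 1 \cdot 54 = 54$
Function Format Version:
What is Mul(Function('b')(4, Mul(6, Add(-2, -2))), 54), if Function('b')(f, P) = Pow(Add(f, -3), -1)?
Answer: 54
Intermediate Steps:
Function('b')(f, P) = Pow(Add(-3, f), -1)
Mul(Function('b')(4, Mul(6, Add(-2, -2))), 54) = Mul(Pow(Add(-3, 4), -1), 54) = Mul(Pow(1, -1), 54) = Mul(1, 54) = 54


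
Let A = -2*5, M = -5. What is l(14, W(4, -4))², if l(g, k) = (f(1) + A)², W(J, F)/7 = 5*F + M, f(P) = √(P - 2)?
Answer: (10 - I)⁴ ≈ 9401.0 - 3960.0*I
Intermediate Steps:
A = -10
f(P) = √(-2 + P)
W(J, F) = -35 + 35*F (W(J, F) = 7*(5*F - 5) = 7*(-5 + 5*F) = -35 + 35*F)
l(g, k) = (-10 + I)² (l(g, k) = (√(-2 + 1) - 10)² = (√(-1) - 10)² = (I - 10)² = (-10 + I)²)
l(14, W(4, -4))² = ((10 - I)²)² = (10 - I)⁴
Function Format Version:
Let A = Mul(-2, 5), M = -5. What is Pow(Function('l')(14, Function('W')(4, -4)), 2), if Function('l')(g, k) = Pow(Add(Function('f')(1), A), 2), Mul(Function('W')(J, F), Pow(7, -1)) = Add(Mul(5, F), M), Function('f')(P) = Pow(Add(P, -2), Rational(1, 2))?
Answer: Pow(Add(10, Mul(-1, I)), 4) ≈ Add(9401.0, Mul(-3960.0, I))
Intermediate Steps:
A = -10
Function('f')(P) = Pow(Add(-2, P), Rational(1, 2))
Function('W')(J, F) = Add(-35, Mul(35, F)) (Function('W')(J, F) = Mul(7, Add(Mul(5, F), -5)) = Mul(7, Add(-5, Mul(5, F))) = Add(-35, Mul(35, F)))
Function('l')(g, k) = Pow(Add(-10, I), 2) (Function('l')(g, k) = Pow(Add(Pow(Add(-2, 1), Rational(1, 2)), -10), 2) = Pow(Add(Pow(-1, Rational(1, 2)), -10), 2) = Pow(Add(I, -10), 2) = Pow(Add(-10, I), 2))
Pow(Function('l')(14, Function('W')(4, -4)), 2) = Pow(Pow(Add(10, Mul(-1, I)), 2), 2) = Pow(Add(10, Mul(-1, I)), 4)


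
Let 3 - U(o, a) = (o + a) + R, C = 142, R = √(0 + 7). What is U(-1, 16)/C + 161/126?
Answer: 1525/1278 - √7/142 ≈ 1.1746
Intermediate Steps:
R = √7 ≈ 2.6458
U(o, a) = 3 - a - o - √7 (U(o, a) = 3 - ((o + a) + √7) = 3 - ((a + o) + √7) = 3 - (a + o + √7) = 3 + (-a - o - √7) = 3 - a - o - √7)
U(-1, 16)/C + 161/126 = (3 - 1*16 - 1*(-1) - √7)/142 + 161/126 = (3 - 16 + 1 - √7)*(1/142) + 161*(1/126) = (-12 - √7)*(1/142) + 23/18 = (-6/71 - √7/142) + 23/18 = 1525/1278 - √7/142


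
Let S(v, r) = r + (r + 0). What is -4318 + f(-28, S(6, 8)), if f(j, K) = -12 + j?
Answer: -4358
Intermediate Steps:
S(v, r) = 2*r (S(v, r) = r + r = 2*r)
-4318 + f(-28, S(6, 8)) = -4318 + (-12 - 28) = -4318 - 40 = -4358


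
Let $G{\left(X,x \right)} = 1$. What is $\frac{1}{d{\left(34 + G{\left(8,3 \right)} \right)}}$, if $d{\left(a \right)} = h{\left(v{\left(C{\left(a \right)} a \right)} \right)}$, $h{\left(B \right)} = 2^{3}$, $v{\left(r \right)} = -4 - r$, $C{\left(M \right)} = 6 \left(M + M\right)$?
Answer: $\frac{1}{8} \approx 0.125$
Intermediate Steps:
$C{\left(M \right)} = 12 M$ ($C{\left(M \right)} = 6 \cdot 2 M = 12 M$)
$h{\left(B \right)} = 8$
$d{\left(a \right)} = 8$
$\frac{1}{d{\left(34 + G{\left(8,3 \right)} \right)}} = \frac{1}{8}$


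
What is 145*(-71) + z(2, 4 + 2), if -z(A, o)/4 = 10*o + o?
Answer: -10559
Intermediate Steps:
z(A, o) = -44*o (z(A, o) = -4*(10*o + o) = -44*o)
145*(-71) + z(2, 4 + 2) = 145*(-71) - 44*(4 + 2) = -10295 - 44*6 = -10295 - 264 = -10559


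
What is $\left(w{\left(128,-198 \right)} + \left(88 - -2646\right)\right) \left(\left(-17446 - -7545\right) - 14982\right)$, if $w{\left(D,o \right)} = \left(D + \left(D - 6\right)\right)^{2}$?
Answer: $-1623217622$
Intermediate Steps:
$w{\left(D,o \right)} = \left(-6 + 2 D\right)^{2}$ ($w{\left(D,o \right)} = \left(D + \left(D - 6\right)\right)^{2} = \left(D + \left(-6 + D\right)\right)^{2} = \left(-6 + 2 D\right)^{2}$)
$\left(w{\left(128,-198 \right)} + \left(88 - -2646\right)\right) \left(\left(-17446 - -7545\right) - 14982\right) = \left(4 \left(-3 + 128\right)^{2} + \left(88 - -2646\right)\right) \left(\left(-17446 - -7545\right) - 14982\right) = \left(4 \cdot 125^{2} + \left(88 + 2646\right)\right) \left(\left(-17446 + 7545\right) - 14982\right) = \left(4 \cdot 15625 + 2734\right) \left(-9901 - 14982\right) = \left(62500 + 2734\right) \left(-24883\right) = 65234 \left(-24883\right) = -1623217622$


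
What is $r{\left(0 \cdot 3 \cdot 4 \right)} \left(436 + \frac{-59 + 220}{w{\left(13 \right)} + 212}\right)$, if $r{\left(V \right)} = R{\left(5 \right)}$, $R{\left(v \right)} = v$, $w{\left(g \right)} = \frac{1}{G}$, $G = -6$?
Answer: $\frac{2775610}{1271} \approx 2183.8$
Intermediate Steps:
$w{\left(g \right)} = - \frac{1}{6}$ ($w{\left(g \right)} = \frac{1}{-6} = - \frac{1}{6}$)
$r{\left(V \right)} = 5$
$r{\left(0 \cdot 3 \cdot 4 \right)} \left(436 + \frac{-59 + 220}{w{\left(13 \right)} + 212}\right) = 5 \left(436 + \frac{-59 + 220}{- \frac{1}{6} + 212}\right) = 5 \left(436 + \frac{161}{\frac{1271}{6}}\right) = 5 \left(436 + 161 \cdot \frac{6}{1271}\right) = 5 \left(436 + \frac{966}{1271}\right) = 5 \cdot \frac{555122}{1271} = \frac{2775610}{1271}$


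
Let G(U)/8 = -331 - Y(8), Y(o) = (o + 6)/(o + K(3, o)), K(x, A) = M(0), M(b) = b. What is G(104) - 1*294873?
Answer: -297535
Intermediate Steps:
K(x, A) = 0
Y(o) = (6 + o)/o (Y(o) = (o + 6)/(o + 0) = (6 + o)/o)
G(U) = -2662 (G(U) = 8*(-331 - (6 + 8)/8) = 8*(-331 - 14/8) = 8*(-331 - 1*7/4) = 8*(-331 - 7/4) = 8*(-1331/4) = -2662)
G(104) - 1*294873 = -2662 - 1*294873 = -2662 - 294873 = -297535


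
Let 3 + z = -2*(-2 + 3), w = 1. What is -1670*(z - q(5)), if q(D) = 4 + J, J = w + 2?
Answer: 20040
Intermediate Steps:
z = -5 (z = -3 - 2*(-2 + 3) = -3 - 2*1 = -3 - 2 = -5)
J = 3 (J = 1 + 2 = 3)
q(D) = 7 (q(D) = 4 + 3 = 7)
-1670*(z - q(5)) = -1670*(-5 - 1*7) = -1670*(-5 - 7) = -1670*(-12) = 20040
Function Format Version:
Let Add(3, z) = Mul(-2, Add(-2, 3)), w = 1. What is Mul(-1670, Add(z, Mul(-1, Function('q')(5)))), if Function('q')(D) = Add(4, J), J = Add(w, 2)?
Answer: 20040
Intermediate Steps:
z = -5 (z = Add(-3, Mul(-2, Add(-2, 3))) = Add(-3, Mul(-2, 1)) = Add(-3, -2) = -5)
J = 3 (J = Add(1, 2) = 3)
Function('q')(D) = 7 (Function('q')(D) = Add(4, 3) = 7)
Mul(-1670, Add(z, Mul(-1, Function('q')(5)))) = Mul(-1670, Add(-5, Mul(-1, 7))) = Mul(-1670, Add(-5, -7)) = Mul(-1670, -12) = 20040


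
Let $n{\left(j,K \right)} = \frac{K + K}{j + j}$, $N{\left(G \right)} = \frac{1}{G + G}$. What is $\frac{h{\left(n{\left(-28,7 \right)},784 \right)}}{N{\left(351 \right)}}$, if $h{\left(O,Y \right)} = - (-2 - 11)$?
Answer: $9126$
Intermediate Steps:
$N{\left(G \right)} = \frac{1}{2 G}$
$n{\left(j,K \right)} = \frac{K}{j}$ ($n{\left(j,K \right)} = \frac{2 K}{2 j} = 2 K \frac{1}{2 j} = \frac{K}{j}$)
$h{\left(O,Y \right)} = 13$ ($h{\left(O,Y \right)} = \left(-1\right) \left(-13\right) = 13$)
$\frac{h{\left(n{\left(-28,7 \right)},784 \right)}}{N{\left(351 \right)}} = \frac{13}{\frac{1}{2} \cdot \frac{1}{351}} = 13 \frac{1}{\frac{1}{702}} = 13 \cdot 702 = 9126$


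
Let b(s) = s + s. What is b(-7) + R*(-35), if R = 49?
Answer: -1729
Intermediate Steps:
b(s) = 2*s
b(-7) + R*(-35) = 2*(-7) + 49*(-35) = -14 - 1715 = -1729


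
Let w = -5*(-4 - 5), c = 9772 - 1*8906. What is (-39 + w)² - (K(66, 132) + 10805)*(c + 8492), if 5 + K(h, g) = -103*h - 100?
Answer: -36514880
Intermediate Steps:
K(h, g) = -105 - 103*h (K(h, g) = -5 + (-103*h - 100) = -5 + (-100 - 103*h) = -105 - 103*h)
c = 866 (c = 9772 - 8906 = 866)
w = 45 (w = -5*(-9) = 45)
(-39 + w)² - (K(66, 132) + 10805)*(c + 8492) = (-39 + 45)² - ((-105 - 103*66) + 10805)*(866 + 8492) = 6² - ((-105 - 6798) + 10805)*9358 = 36 - (-6903 + 10805)*9358 = 36 - 3902*9358 = 36 - 1*36514916 = 36 - 36514916 = -36514880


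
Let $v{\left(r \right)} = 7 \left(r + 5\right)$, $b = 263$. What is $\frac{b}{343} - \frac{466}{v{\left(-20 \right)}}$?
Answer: $\frac{26779}{5145} \approx 5.2049$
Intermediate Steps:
$v{\left(r \right)} = 35 + 7 r$ ($v{\left(r \right)} = 7 \left(5 + r\right) = 35 + 7 r$)
$\frac{b}{343} - \frac{466}{v{\left(-20 \right)}} = \frac{263}{343} - \frac{466}{35 + 7 \left(-20\right)} = 263 \cdot \frac{1}{343} - \frac{466}{35 - 140} = \frac{263}{343} - \frac{466}{-105} = \frac{263}{343} - - \frac{466}{105} = \frac{263}{343} + \frac{466}{105} = \frac{26779}{5145}$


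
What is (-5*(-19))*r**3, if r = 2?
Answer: 760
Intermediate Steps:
(-5*(-19))*r**3 = -5*(-19)*2**3 = 95*8 = 760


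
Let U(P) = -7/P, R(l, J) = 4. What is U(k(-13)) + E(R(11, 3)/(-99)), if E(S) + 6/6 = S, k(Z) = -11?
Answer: -40/99 ≈ -0.40404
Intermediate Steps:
E(S) = -1 + S
U(k(-13)) + E(R(11, 3)/(-99)) = -7/(-11) + (-1 + 4/(-99)) = -7*(-1/11) + (-1 + 4*(-1/99)) = 7/11 + (-1 - 4/99) = 7/11 - 103/99 = -40/99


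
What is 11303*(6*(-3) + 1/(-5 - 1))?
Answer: -1232027/6 ≈ -2.0534e+5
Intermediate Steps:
11303*(6*(-3) + 1/(-5 - 1)) = 11303*(-18 + 1/(-6)) = 11303*(-18 - ⅙) = 11303*(-109/6) = -1232027/6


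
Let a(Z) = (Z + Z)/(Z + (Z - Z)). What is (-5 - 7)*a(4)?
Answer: -24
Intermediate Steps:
a(Z) = 2 (a(Z) = (2*Z)/(Z + 0) = (2*Z)/Z = 2)
(-5 - 7)*a(4) = (-5 - 7)*2 = -12*2 = -24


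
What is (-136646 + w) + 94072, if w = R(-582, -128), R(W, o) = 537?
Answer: -42037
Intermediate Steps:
w = 537
(-136646 + w) + 94072 = (-136646 + 537) + 94072 = -136109 + 94072 = -42037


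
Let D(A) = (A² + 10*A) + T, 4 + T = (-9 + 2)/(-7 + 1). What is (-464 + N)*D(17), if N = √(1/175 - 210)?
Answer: -634984/3 + 391*I*√257243/30 ≈ -2.1166e+5 + 6610.4*I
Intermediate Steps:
T = -17/6 (T = -4 + (-9 + 2)/(-7 + 1) = -4 - 7/(-6) = -4 - 7*(-⅙) = -4 + 7/6 = -17/6 ≈ -2.8333)
N = I*√257243/35 (N = √(1/175 - 210) = √(-36749/175) = I*√257243/35 ≈ 14.491*I)
D(A) = -17/6 + A² + 10*A (D(A) = (A² + 10*A) - 17/6 = -17/6 + A² + 10*A)
(-464 + N)*D(17) = (-464 + I*√257243/35)*(-17/6 + 17² + 10*17) = (-464 + I*√257243/35)*(-17/6 + 289 + 170) = (-464 + I*√257243/35)*(2737/6) = -634984/3 + 391*I*√257243/30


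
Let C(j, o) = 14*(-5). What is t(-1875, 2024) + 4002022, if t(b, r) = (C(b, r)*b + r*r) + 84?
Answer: 8229932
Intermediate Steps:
C(j, o) = -70
t(b, r) = 84 + r² - 70*b (t(b, r) = (-70*b + r*r) + 84 = (-70*b + r²) + 84 = (r² - 70*b) + 84 = 84 + r² - 70*b)
t(-1875, 2024) + 4002022 = (84 + 2024² - 70*(-1875)) + 4002022 = (84 + 4096576 + 131250) + 4002022 = 4227910 + 4002022 = 8229932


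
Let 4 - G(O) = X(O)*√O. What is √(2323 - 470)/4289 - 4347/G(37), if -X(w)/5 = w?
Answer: 1932/140701 - 89355*√37/140701 + √1853/4289 ≈ -3.8392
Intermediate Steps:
X(w) = -5*w
G(O) = 4 + 5*O^(3/2) (G(O) = 4 - (-5*O)*√O = 4 - (-5)*O^(3/2) = 4 + 5*O^(3/2))
√(2323 - 470)/4289 - 4347/G(37) = √(2323 - 470)/4289 - 4347/(4 + 5*37^(3/2)) = √1853*(1/4289) - 4347/(4 + 5*(37*√37)) = √1853/4289 - 4347/(4 + 185*√37) = -4347/(4 + 185*√37) + √1853/4289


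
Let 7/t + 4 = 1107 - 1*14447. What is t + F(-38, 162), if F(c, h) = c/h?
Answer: -84701/360288 ≈ -0.23509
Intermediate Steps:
t = -7/13344 (t = 7/(-4 + (1107 - 1*14447)) = 7/(-4 + (1107 - 14447)) = 7/(-4 - 13340) = 7/(-13344) = 7*(-1/13344) = -7/13344 ≈ -0.00052458)
t + F(-38, 162) = -7/13344 - 38/162 = -7/13344 - 38*1/162 = -7/13344 - 19/81 = -84701/360288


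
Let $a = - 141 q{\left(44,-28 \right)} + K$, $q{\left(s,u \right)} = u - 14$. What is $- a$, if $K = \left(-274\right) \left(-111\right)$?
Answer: $-36336$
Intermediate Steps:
$q{\left(s,u \right)} = -14 + u$
$K = 30414$
$a = 36336$ ($a = - 141 \left(-14 - 28\right) + 30414 = \left(-141\right) \left(-42\right) + 30414 = 5922 + 30414 = 36336$)
$- a = \left(-1\right) 36336 = -36336$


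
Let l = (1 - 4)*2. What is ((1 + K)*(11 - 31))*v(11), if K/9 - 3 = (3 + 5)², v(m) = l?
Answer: 72480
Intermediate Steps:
l = -6 (l = -3*2 = -6)
v(m) = -6
K = 603 (K = 27 + 9*(3 + 5)² = 27 + 9*8² = 27 + 9*64 = 27 + 576 = 603)
((1 + K)*(11 - 31))*v(11) = ((1 + 603)*(11 - 31))*(-6) = (604*(-20))*(-6) = -12080*(-6) = 72480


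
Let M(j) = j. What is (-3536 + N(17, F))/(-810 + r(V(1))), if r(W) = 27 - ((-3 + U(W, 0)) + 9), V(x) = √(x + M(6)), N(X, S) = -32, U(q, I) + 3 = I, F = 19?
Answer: 1784/393 ≈ 4.5394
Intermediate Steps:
U(q, I) = -3 + I
V(x) = √(6 + x) (V(x) = √(x + 6) = √(6 + x))
r(W) = 24 (r(W) = 27 - ((-3 + (-3 + 0)) + 9) = 27 - ((-3 - 3) + 9) = 27 - (-6 + 9) = 27 - 1*3 = 27 - 3 = 24)
(-3536 + N(17, F))/(-810 + r(V(1))) = (-3536 - 32)/(-810 + 24) = -3568/(-786) = -3568*(-1/786) = 1784/393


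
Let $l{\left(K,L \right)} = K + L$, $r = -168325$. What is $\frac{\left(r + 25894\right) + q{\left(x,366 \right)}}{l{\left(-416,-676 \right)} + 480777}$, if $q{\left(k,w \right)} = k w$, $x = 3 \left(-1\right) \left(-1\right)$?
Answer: $- \frac{47111}{159895} \approx -0.29464$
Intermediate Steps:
$x = 3$ ($x = \left(-3\right) \left(-1\right) = 3$)
$\frac{\left(r + 25894\right) + q{\left(x,366 \right)}}{l{\left(-416,-676 \right)} + 480777} = \frac{\left(-168325 + 25894\right) + 3 \cdot 366}{\left(-416 - 676\right) + 480777} = \frac{-142431 + 1098}{-1092 + 480777} = - \frac{141333}{479685} = \left(-141333\right) \frac{1}{479685} = - \frac{47111}{159895}$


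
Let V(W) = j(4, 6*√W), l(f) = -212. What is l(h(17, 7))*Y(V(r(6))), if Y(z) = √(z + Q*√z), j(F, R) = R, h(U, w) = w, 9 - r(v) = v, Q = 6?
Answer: -212*√(6*√3 + 6*√2*3^(¾)) ≈ -1156.0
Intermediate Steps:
r(v) = 9 - v
V(W) = 6*√W
Y(z) = √(z + 6*√z)
l(h(17, 7))*Y(V(r(6))) = -212*√(6*√(9 - 1*6) + 6*√(6*√(9 - 1*6))) = -212*√(6*√(9 - 6) + 6*√(6*√(9 - 6))) = -212*√(6*√3 + 6*√(6*√3)) = -212*√(6*√3 + 6*(√2*3^(¾))) = -212*√(6*√3 + 6*√2*3^(¾))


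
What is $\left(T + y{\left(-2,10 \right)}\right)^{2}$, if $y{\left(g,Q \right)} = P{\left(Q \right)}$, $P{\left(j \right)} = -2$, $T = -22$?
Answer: $576$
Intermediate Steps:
$y{\left(g,Q \right)} = -2$
$\left(T + y{\left(-2,10 \right)}\right)^{2} = \left(-22 - 2\right)^{2} = \left(-24\right)^{2} = 576$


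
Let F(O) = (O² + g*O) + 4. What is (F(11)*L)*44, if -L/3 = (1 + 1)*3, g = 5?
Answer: -142560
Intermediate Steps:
F(O) = 4 + O² + 5*O (F(O) = (O² + 5*O) + 4 = 4 + O² + 5*O)
L = -18 (L = -3*(1 + 1)*3 = -6*3 = -3*6 = -18)
(F(11)*L)*44 = ((4 + 11² + 5*11)*(-18))*44 = ((4 + 121 + 55)*(-18))*44 = (180*(-18))*44 = -3240*44 = -142560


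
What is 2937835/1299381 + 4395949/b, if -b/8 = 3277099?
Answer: 71308596517751/34065601405752 ≈ 2.0933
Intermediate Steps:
b = -26216792 (b = -8*3277099 = -26216792)
2937835/1299381 + 4395949/b = 2937835/1299381 + 4395949/(-26216792) = 2937835*(1/1299381) + 4395949*(-1/26216792) = 2937835/1299381 - 4395949/26216792 = 71308596517751/34065601405752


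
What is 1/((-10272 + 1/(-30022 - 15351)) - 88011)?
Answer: -45373/4459394560 ≈ -1.0175e-5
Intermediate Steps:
1/((-10272 + 1/(-30022 - 15351)) - 88011) = 1/((-10272 + 1/(-45373)) - 88011) = 1/((-10272 - 1/45373) - 88011) = 1/(-466071457/45373 - 88011) = 1/(-4459394560/45373) = -45373/4459394560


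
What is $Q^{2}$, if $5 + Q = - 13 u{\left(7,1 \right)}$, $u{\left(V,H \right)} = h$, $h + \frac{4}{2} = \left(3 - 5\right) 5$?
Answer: $22801$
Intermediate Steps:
$h = -12$ ($h = -2 + \left(3 - 5\right) 5 = -2 - 10 = -12$)
$u{\left(V,H \right)} = -12$
$Q = 151$ ($Q = -5 - -156 = -5 + 156 = 151$)
$Q^{2} = 151^{2} = 22801$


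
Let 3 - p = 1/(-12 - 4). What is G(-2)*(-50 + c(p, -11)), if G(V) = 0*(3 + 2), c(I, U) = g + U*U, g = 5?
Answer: 0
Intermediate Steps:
p = 49/16 (p = 3 - 1/(-12 - 4) = 3 - 1/(-16) = 3 - 1*(-1/16) = 3 + 1/16 = 49/16 ≈ 3.0625)
c(I, U) = 5 + U**2 (c(I, U) = 5 + U*U = 5 + U**2)
G(V) = 0 (G(V) = 0*5 = 0)
G(-2)*(-50 + c(p, -11)) = 0*(-50 + (5 + (-11)**2)) = 0*(-50 + (5 + 121)) = 0*(-50 + 126) = 0*76 = 0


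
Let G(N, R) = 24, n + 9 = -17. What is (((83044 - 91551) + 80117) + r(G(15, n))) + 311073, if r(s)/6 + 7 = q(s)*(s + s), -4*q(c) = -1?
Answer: 382713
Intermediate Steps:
n = -26 (n = -9 - 17 = -26)
q(c) = ¼ (q(c) = -¼*(-1) = ¼)
r(s) = -42 + 3*s (r(s) = -42 + 6*((s + s)/4) = -42 + 6*((2*s)/4) = -42 + 6*(s/2) = -42 + 3*s)
(((83044 - 91551) + 80117) + r(G(15, n))) + 311073 = (((83044 - 91551) + 80117) + (-42 + 3*24)) + 311073 = ((-8507 + 80117) + (-42 + 72)) + 311073 = (71610 + 30) + 311073 = 71640 + 311073 = 382713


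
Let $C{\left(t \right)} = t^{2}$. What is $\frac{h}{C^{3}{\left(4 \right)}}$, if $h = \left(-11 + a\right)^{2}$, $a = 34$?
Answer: $\frac{529}{4096} \approx 0.12915$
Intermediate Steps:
$h = 529$ ($h = \left(-11 + 34\right)^{2} = 23^{2} = 529$)
$\frac{h}{C^{3}{\left(4 \right)}} = \frac{529}{\left(4^{2}\right)^{3}} = \frac{529}{16^{3}} = \frac{529}{4096}$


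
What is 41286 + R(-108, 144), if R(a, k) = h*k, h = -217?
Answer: 10038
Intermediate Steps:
R(a, k) = -217*k
41286 + R(-108, 144) = 41286 - 217*144 = 41286 - 31248 = 10038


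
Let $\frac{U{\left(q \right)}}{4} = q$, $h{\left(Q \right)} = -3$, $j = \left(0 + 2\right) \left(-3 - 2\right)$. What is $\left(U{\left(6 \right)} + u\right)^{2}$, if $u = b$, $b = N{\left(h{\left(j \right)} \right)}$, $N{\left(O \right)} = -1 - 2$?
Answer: $441$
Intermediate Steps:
$j = -10$ ($j = 2 \left(-5\right) = -10$)
$U{\left(q \right)} = 4 q$
$N{\left(O \right)} = -3$
$b = -3$
$u = -3$
$\left(U{\left(6 \right)} + u\right)^{2} = \left(4 \cdot 6 - 3\right)^{2} = \left(24 - 3\right)^{2} = 21^{2} = 441$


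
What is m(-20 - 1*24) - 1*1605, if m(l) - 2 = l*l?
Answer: 333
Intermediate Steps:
m(l) = 2 + l² (m(l) = 2 + l*l = 2 + l²)
m(-20 - 1*24) - 1*1605 = (2 + (-20 - 1*24)²) - 1*1605 = (2 + (-20 - 24)²) - 1605 = (2 + (-44)²) - 1605 = (2 + 1936) - 1605 = 1938 - 1605 = 333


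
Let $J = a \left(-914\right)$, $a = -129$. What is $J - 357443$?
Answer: $-239537$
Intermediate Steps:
$J = 117906$ ($J = \left(-129\right) \left(-914\right) = 117906$)
$J - 357443 = 117906 - 357443 = -239537$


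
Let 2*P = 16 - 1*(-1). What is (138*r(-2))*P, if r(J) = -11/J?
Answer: 12903/2 ≈ 6451.5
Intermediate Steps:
P = 17/2 (P = (16 - 1*(-1))/2 = (16 + 1)/2 = (½)*17 = 17/2 ≈ 8.5000)
(138*r(-2))*P = (138*(-11/(-2)))*(17/2) = (138*(-11*(-½)))*(17/2) = (138*(11/2))*(17/2) = 759*(17/2) = 12903/2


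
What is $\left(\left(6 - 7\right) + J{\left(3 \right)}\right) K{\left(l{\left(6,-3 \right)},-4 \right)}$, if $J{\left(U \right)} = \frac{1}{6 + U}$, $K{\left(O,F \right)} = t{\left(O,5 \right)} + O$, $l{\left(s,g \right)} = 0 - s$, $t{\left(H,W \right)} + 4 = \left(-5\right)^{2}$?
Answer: $- \frac{40}{3} \approx -13.333$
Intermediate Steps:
$t{\left(H,W \right)} = 21$ ($t{\left(H,W \right)} = -4 + \left(-5\right)^{2} = -4 + 25 = 21$)
$l{\left(s,g \right)} = - s$
$K{\left(O,F \right)} = 21 + O$
$\left(\left(6 - 7\right) + J{\left(3 \right)}\right) K{\left(l{\left(6,-3 \right)},-4 \right)} = \left(\left(6 - 7\right) + \frac{1}{6 + 3}\right) \left(21 - 6\right) = \left(-1 + \frac{1}{9}\right) \left(21 - 6\right) = \left(-1 + \frac{1}{9}\right) 15 = \left(- \frac{8}{9}\right) 15 = - \frac{40}{3}$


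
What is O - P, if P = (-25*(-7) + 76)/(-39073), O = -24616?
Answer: -961820717/39073 ≈ -24616.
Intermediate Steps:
P = -251/39073 (P = (175 + 76)*(-1/39073) = 251*(-1/39073) = -251/39073 ≈ -0.0064239)
O - P = -24616 - 1*(-251/39073) = -24616 + 251/39073 = -961820717/39073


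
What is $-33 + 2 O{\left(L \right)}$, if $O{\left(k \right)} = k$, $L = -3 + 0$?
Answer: $-39$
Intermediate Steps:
$L = -3$
$-33 + 2 O{\left(L \right)} = -33 + 2 \left(-3\right) = -33 - 6 = -39$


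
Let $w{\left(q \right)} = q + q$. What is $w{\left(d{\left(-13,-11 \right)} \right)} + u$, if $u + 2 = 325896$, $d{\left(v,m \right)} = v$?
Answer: $325868$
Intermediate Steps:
$w{\left(q \right)} = 2 q$
$u = 325894$ ($u = -2 + 325896 = 325894$)
$w{\left(d{\left(-13,-11 \right)} \right)} + u = 2 \left(-13\right) + 325894 = -26 + 325894 = 325868$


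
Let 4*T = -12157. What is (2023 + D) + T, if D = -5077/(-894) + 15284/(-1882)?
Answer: -1713957737/1682508 ≈ -1018.7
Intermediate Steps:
T = -12157/4 (T = (¼)*(-12157) = -12157/4 ≈ -3039.3)
D = -2054491/841254 (D = -5077*(-1/894) + 15284*(-1/1882) = 5077/894 - 7642/941 = -2054491/841254 ≈ -2.4422)
(2023 + D) + T = (2023 - 2054491/841254) - 12157/4 = 1699802351/841254 - 12157/4 = -1713957737/1682508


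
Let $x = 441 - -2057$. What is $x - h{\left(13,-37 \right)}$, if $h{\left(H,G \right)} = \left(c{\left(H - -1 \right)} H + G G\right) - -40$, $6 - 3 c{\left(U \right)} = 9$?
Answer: $1102$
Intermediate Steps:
$c{\left(U \right)} = -1$ ($c{\left(U \right)} = 2 - 3 = -1$)
$h{\left(H,G \right)} = 40 + G^{2} - H$ ($h{\left(H,G \right)} = \left(- H + G G\right) - -40 = \left(- H + G^{2}\right) + 40 = \left(G^{2} - H\right) + 40 = 40 + G^{2} - H$)
$x = 2498$ ($x = 441 + 2057 = 2498$)
$x - h{\left(13,-37 \right)} = 2498 - \left(40 + \left(-37\right)^{2} - 13\right) = 2498 - \left(40 + 1369 - 13\right) = 2498 - 1396 = 1102$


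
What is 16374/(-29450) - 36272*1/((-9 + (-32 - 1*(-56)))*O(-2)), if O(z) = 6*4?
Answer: -13426313/132525 ≈ -101.31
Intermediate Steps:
O(z) = 24
16374/(-29450) - 36272*1/((-9 + (-32 - 1*(-56)))*O(-2)) = 16374/(-29450) - 36272*1/(24*(-9 + (-32 - 1*(-56)))) = 16374*(-1/29450) - 36272*1/(24*(-9 + (-32 + 56))) = -8187/14725 - 36272*1/(24*(-9 + 24)) = -8187/14725 - 36272/(15*24) = -8187/14725 - 36272/360 = -8187/14725 - 36272*1/360 = -8187/14725 - 4534/45 = -13426313/132525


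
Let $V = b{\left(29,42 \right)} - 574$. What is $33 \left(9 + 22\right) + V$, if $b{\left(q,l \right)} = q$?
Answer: $478$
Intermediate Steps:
$V = -545$ ($V = 29 - 574 = -545$)
$33 \left(9 + 22\right) + V = 33 \left(9 + 22\right) - 545 = 33 \cdot 31 - 545 = 1023 - 545 = 478$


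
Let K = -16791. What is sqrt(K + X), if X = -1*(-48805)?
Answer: sqrt(32014) ≈ 178.92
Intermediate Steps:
X = 48805
sqrt(K + X) = sqrt(-16791 + 48805) = sqrt(32014)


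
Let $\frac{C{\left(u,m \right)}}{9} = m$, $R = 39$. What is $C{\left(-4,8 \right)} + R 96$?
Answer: $3816$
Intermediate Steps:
$C{\left(u,m \right)} = 9 m$
$C{\left(-4,8 \right)} + R 96 = 9 \cdot 8 + 39 \cdot 96 = 72 + 3744 = 3816$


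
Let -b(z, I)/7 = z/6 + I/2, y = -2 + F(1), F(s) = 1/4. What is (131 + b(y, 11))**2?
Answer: 5148361/576 ≈ 8938.1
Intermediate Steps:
F(s) = 1/4
y = -7/4 (y = -2 + 1/4 = -7/4 ≈ -1.7500)
b(z, I) = -7*I/2 - 7*z/6 (b(z, I) = -7*(z/6 + I/2) = -7*(I/2 + z/6) = -7*I/2 - 7*z/6)
(131 + b(y, 11))**2 = (131 + (-7/2*11 - 7/6*(-7/4)))**2 = (131 + (-77/2 + 49/24))**2 = (131 - 875/24)**2 = (2269/24)**2 = 5148361/576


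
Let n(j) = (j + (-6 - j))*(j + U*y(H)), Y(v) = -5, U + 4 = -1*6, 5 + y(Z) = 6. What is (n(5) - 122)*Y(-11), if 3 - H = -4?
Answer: 460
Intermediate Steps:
H = 7 (H = 3 - 1*(-4) = 3 + 4 = 7)
y(Z) = 1 (y(Z) = -5 + 6 = 1)
U = -10 (U = -4 - 1*6 = -4 - 6 = -10)
n(j) = 60 - 6*j (n(j) = (j + (-6 - j))*(j - 10*1) = -6*(j - 10) = -6*(-10 + j) = 60 - 6*j)
(n(5) - 122)*Y(-11) = ((60 - 6*5) - 122)*(-5) = ((60 - 30) - 122)*(-5) = (30 - 122)*(-5) = -92*(-5) = 460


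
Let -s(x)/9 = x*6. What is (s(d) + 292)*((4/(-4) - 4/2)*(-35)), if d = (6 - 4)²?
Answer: 7980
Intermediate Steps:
d = 4 (d = 2² = 4)
s(x) = -54*x (s(x) = -9*x*6 = -54*x)
(s(d) + 292)*((4/(-4) - 4/2)*(-35)) = (-54*4 + 292)*((4/(-4) - 4/2)*(-35)) = (-216 + 292)*((4*(-¼) - 4*½)*(-35)) = 76*((-1 - 2)*(-35)) = 76*(-3*(-35)) = 76*105 = 7980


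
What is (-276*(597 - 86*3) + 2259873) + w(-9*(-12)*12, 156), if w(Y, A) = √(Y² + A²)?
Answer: 2166309 + 12*√11833 ≈ 2.1676e+6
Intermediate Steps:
w(Y, A) = √(A² + Y²)
(-276*(597 - 86*3) + 2259873) + w(-9*(-12)*12, 156) = (-276*(597 - 86*3) + 2259873) + √(156² + (-9*(-12)*12)²) = (-276*(597 - 258) + 2259873) + √(24336 + (108*12)²) = (-276*339 + 2259873) + √(24336 + 1296²) = (-93564 + 2259873) + √(24336 + 1679616) = 2166309 + √1703952 = 2166309 + 12*√11833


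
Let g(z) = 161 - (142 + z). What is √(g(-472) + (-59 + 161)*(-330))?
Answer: I*√33169 ≈ 182.12*I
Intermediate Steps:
g(z) = 19 - z (g(z) = 161 + (-142 - z) = 19 - z)
√(g(-472) + (-59 + 161)*(-330)) = √((19 - 1*(-472)) + (-59 + 161)*(-330)) = √((19 + 472) + 102*(-330)) = √(491 - 33660) = √(-33169) = I*√33169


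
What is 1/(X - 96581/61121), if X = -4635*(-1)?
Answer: 61121/283199254 ≈ 0.00021582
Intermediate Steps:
X = 4635
1/(X - 96581/61121) = 1/(4635 - 96581/61121) = 1/(283199254/61121) = 61121/283199254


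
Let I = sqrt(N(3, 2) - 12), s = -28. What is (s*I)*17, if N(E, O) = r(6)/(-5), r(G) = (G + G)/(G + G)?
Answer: -476*I*sqrt(305)/5 ≈ -1662.6*I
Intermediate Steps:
r(G) = 1 (r(G) = (2*G)/((2*G)) = (2*G)*(1/(2*G)) = 1)
N(E, O) = -1/5 (N(E, O) = 1/(-5) = 1*(-1/5) = -1/5)
I = I*sqrt(305)/5 (I = sqrt(-1/5 - 12) = sqrt(-61/5) = I*sqrt(305)/5 ≈ 3.4929*I)
(s*I)*17 = -28*I*sqrt(305)/5*17 = -476*I*sqrt(305)/5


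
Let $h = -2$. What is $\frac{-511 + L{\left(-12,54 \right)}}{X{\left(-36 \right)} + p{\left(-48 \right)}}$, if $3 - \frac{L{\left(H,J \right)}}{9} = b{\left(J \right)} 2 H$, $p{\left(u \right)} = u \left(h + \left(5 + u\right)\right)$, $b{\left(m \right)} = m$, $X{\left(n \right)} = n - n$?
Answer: $\frac{559}{108} \approx 5.1759$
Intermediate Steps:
$X{\left(n \right)} = 0$
$p{\left(u \right)} = u \left(3 + u\right)$ ($p{\left(u \right)} = u \left(-2 + \left(5 + u\right)\right) = u \left(3 + u\right)$)
$L{\left(H,J \right)} = 27 - 18 H J$ ($L{\left(H,J \right)} = 27 - 9 J 2 H = 27 - 9 \cdot 2 J H = 27 - 9 \cdot 2 H J = 27 - 18 H J$)
$\frac{-511 + L{\left(-12,54 \right)}}{X{\left(-36 \right)} + p{\left(-48 \right)}} = \frac{-511 - \left(-27 - 11664\right)}{0 - 48 \left(3 - 48\right)} = \frac{-511 + \left(27 + 11664\right)}{0 - -2160} = \frac{-511 + 11691}{0 + 2160} = \frac{11180}{2160} = 11180 \cdot \frac{1}{2160} = \frac{559}{108}$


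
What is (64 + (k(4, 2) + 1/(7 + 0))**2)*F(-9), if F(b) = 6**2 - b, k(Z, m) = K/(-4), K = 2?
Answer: 565605/196 ≈ 2885.7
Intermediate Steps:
k(Z, m) = -1/2 (k(Z, m) = 2/(-4) = 2*(-1/4) = -1/2)
F(b) = 36 - b
(64 + (k(4, 2) + 1/(7 + 0))**2)*F(-9) = (64 + (-1/2 + 1/(7 + 0))**2)*(36 - 1*(-9)) = (64 + (-1/2 + 1/7)**2)*(36 + 9) = (64 + (-1/2 + 1/7)**2)*45 = (64 + (-5/14)**2)*45 = (64 + 25/196)*45 = (12569/196)*45 = 565605/196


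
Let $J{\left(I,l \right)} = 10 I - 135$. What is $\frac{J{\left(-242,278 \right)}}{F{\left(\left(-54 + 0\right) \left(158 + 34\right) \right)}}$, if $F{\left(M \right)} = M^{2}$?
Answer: $- \frac{2555}{107495424} \approx -2.3768 \cdot 10^{-5}$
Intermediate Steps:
$J{\left(I,l \right)} = -135 + 10 I$
$\frac{J{\left(-242,278 \right)}}{F{\left(\left(-54 + 0\right) \left(158 + 34\right) \right)}} = \frac{-135 + 10 \left(-242\right)}{\left(\left(-54 + 0\right) \left(158 + 34\right)\right)^{2}} = \frac{-135 - 2420}{\left(\left(-54\right) 192\right)^{2}} = - \frac{2555}{\left(-10368\right)^{2}} = - \frac{2555}{107495424}$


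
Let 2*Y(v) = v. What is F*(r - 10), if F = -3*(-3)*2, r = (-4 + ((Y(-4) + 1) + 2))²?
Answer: -18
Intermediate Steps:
Y(v) = v/2
r = 9 (r = (-4 + (((½)*(-4) + 1) + 2))² = (-4 + ((-2 + 1) + 2))² = (-4 + (-1 + 2))² = (-4 + 1)² = (-3)² = 9)
F = 18 (F = 9*2 = 18)
F*(r - 10) = 18*(9 - 10) = 18*(-1) = -18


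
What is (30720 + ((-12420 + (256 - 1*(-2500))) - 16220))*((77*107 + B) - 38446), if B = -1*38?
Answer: -146264820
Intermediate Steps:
B = -38
(30720 + ((-12420 + (256 - 1*(-2500))) - 16220))*((77*107 + B) - 38446) = (30720 + ((-12420 + (256 - 1*(-2500))) - 16220))*((77*107 - 38) - 38446) = (30720 + ((-12420 + (256 + 2500)) - 16220))*((8239 - 38) - 38446) = (30720 + ((-12420 + 2756) - 16220))*(8201 - 38446) = (30720 + (-9664 - 16220))*(-30245) = (30720 - 25884)*(-30245) = 4836*(-30245) = -146264820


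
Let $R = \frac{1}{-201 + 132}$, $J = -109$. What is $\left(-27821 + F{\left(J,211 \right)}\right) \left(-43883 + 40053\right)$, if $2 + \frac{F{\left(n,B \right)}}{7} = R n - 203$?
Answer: $\frac{7728560830}{69} \approx 1.1201 \cdot 10^{8}$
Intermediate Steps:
$R = - \frac{1}{69}$ ($R = \frac{1}{-69} = - \frac{1}{69} \approx -0.014493$)
$F{\left(n,B \right)} = -1435 - \frac{7 n}{69}$ ($F{\left(n,B \right)} = -14 + 7 \left(- \frac{n}{69} - 203\right) = -14 + 7 \left(-203 - \frac{n}{69}\right) = -14 - \left(1421 + \frac{7 n}{69}\right) = -1435 - \frac{7 n}{69}$)
$\left(-27821 + F{\left(J,211 \right)}\right) \left(-43883 + 40053\right) = \left(-27821 - \frac{98252}{69}\right) \left(-43883 + 40053\right) = \left(-27821 + \left(-1435 + \frac{763}{69}\right)\right) \left(-3830\right) = \left(-27821 - \frac{98252}{69}\right) \left(-3830\right) = \left(- \frac{2017901}{69}\right) \left(-3830\right) = \frac{7728560830}{69}$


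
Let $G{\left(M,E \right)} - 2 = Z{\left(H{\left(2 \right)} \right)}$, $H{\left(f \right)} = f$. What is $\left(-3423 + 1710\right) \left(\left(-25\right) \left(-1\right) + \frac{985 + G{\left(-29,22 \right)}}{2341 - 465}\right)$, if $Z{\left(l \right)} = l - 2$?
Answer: $- \frac{11718633}{268} \approx -43726.0$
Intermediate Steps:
$Z{\left(l \right)} = -2 + l$
$G{\left(M,E \right)} = 2$ ($G{\left(M,E \right)} = 2 + \left(-2 + 2\right) = 2 + 0 = 2$)
$\left(-3423 + 1710\right) \left(\left(-25\right) \left(-1\right) + \frac{985 + G{\left(-29,22 \right)}}{2341 - 465}\right) = \left(-3423 + 1710\right) \left(\left(-25\right) \left(-1\right) + \frac{985 + 2}{2341 - 465}\right) = - 1713 \left(25 + \frac{987}{1876}\right) = - 1713 \left(25 + 987 \cdot \frac{1}{1876}\right) = - 1713 \left(25 + \frac{141}{268}\right) = \left(-1713\right) \frac{6841}{268} = - \frac{11718633}{268}$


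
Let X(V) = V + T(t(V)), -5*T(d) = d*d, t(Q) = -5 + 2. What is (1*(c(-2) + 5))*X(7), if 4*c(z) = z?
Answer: 117/5 ≈ 23.400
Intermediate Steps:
c(z) = z/4
t(Q) = -3
T(d) = -d²/5 (T(d) = -d*d/5 = -d²/5)
X(V) = -9/5 + V (X(V) = V - ⅕*(-3)² = V - ⅕*9 = V - 9/5 = -9/5 + V)
(1*(c(-2) + 5))*X(7) = (1*((¼)*(-2) + 5))*(-9/5 + 7) = (1*(-½ + 5))*(26/5) = (1*(9/2))*(26/5) = (9/2)*(26/5) = 117/5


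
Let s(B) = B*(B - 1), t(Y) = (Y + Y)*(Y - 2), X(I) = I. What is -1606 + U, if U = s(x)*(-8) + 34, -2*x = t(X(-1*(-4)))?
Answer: -2148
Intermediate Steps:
t(Y) = 2*Y*(-2 + Y) (t(Y) = (2*Y)*(-2 + Y) = 2*Y*(-2 + Y))
x = -8 (x = -(-1*(-4))*(-2 - 1*(-4)) = -4*(-2 + 4) = -4*2 = -½*16 = -8)
s(B) = B*(-1 + B)
U = -542 (U = -8*(-1 - 8)*(-8) + 34 = -8*(-9)*(-8) + 34 = 72*(-8) + 34 = -576 + 34 = -542)
-1606 + U = -1606 - 542 = -2148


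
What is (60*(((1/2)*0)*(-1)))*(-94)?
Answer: 0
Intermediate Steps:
(60*(((1/2)*0)*(-1)))*(-94) = (60*(0*(-1)))*(-94) = (60*0)*(-94) = 0*(-94) = 0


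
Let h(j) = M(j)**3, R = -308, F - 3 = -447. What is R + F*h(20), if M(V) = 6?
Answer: -96212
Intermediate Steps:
F = -444 (F = 3 - 447 = -444)
h(j) = 216 (h(j) = 6**3 = 216)
R + F*h(20) = -308 - 444*216 = -308 - 95904 = -96212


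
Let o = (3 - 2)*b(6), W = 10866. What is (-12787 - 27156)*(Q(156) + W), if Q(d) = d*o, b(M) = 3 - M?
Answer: -415327314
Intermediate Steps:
o = -3 (o = (3 - 2)*(3 - 1*6) = 1*(3 - 6) = 1*(-3) = -3)
Q(d) = -3*d (Q(d) = d*(-3) = -3*d)
(-12787 - 27156)*(Q(156) + W) = (-12787 - 27156)*(-3*156 + 10866) = -39943*(-468 + 10866) = -39943*10398 = -415327314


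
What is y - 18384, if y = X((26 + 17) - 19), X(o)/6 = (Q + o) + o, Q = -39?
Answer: -18330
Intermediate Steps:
X(o) = -234 + 12*o (X(o) = 6*((-39 + o) + o) = 6*(-39 + 2*o) = -234 + 12*o)
y = 54 (y = -234 + 12*((26 + 17) - 19) = -234 + 12*(43 - 19) = -234 + 12*24 = -234 + 288 = 54)
y - 18384 = 54 - 18384 = -18330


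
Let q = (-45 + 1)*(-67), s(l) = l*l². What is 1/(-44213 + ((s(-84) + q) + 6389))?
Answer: -1/627580 ≈ -1.5934e-6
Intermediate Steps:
s(l) = l³
q = 2948 (q = -44*(-67) = 2948)
1/(-44213 + ((s(-84) + q) + 6389)) = 1/(-44213 + (((-84)³ + 2948) + 6389)) = 1/(-44213 + ((-592704 + 2948) + 6389)) = 1/(-44213 + (-589756 + 6389)) = 1/(-44213 - 583367) = 1/(-627580) = -1/627580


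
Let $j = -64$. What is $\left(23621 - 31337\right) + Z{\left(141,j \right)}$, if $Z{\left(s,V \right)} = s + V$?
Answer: $-7639$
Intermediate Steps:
$Z{\left(s,V \right)} = V + s$
$\left(23621 - 31337\right) + Z{\left(141,j \right)} = \left(23621 - 31337\right) + \left(-64 + 141\right) = -7716 + 77 = -7639$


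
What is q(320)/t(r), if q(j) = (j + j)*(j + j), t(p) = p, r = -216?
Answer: -51200/27 ≈ -1896.3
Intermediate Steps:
q(j) = 4*j² (q(j) = (2*j)*(2*j) = 4*j²)
q(320)/t(r) = (4*320²)/(-216) = (4*102400)*(-1/216) = 409600*(-1/216) = -51200/27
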